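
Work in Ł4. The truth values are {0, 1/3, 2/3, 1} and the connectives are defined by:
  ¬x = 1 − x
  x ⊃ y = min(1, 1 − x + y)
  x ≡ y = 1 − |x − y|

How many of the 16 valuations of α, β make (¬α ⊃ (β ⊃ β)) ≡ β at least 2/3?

8

α = 0, β = 0 ↦ 0  <
α = 0, β = 1/3 ↦ 1/3  <
α = 0, β = 2/3 ↦ 2/3  ≥
α = 0, β = 1 ↦ 1  ≥
α = 1/3, β = 0 ↦ 0  <
α = 1/3, β = 1/3 ↦ 1/3  <
α = 1/3, β = 2/3 ↦ 2/3  ≥
α = 1/3, β = 1 ↦ 1  ≥
α = 2/3, β = 0 ↦ 0  <
α = 2/3, β = 1/3 ↦ 1/3  <
α = 2/3, β = 2/3 ↦ 2/3  ≥
α = 2/3, β = 1 ↦ 1  ≥
α = 1, β = 0 ↦ 0  <
α = 1, β = 1/3 ↦ 1/3  <
α = 1, β = 2/3 ↦ 2/3  ≥
α = 1, β = 1 ↦ 1  ≥
So 8 of the 16 assignments meet the threshold.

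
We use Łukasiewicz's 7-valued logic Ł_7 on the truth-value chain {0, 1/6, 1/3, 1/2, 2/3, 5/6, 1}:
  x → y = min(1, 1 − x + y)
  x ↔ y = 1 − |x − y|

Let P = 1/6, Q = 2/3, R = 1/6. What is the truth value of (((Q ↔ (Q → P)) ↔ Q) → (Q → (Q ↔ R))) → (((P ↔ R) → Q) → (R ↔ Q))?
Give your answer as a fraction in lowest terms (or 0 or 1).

5/6

Q → P = 2/3 → 1/6 = 1/2
Q ↔ (Q → P) = 2/3 ↔ 1/2 = 5/6
(Q ↔ (Q → P)) ↔ Q = 5/6 ↔ 2/3 = 5/6
Q ↔ R = 2/3 ↔ 1/6 = 1/2
Q → (Q ↔ R) = 2/3 → 1/2 = 5/6
((Q ↔ (Q → P)) ↔ Q) → (Q → (Q ↔ R)) = 5/6 → 5/6 = 1
P ↔ R = 1/6 ↔ 1/6 = 1
(P ↔ R) → Q = 1 → 2/3 = 2/3
R ↔ Q = 1/6 ↔ 2/3 = 1/2
((P ↔ R) → Q) → (R ↔ Q) = 2/3 → 1/2 = 5/6
(((Q ↔ (Q → P)) ↔ Q) → (Q → (Q ↔ R))) → (((P ↔ R) → Q) → (R ↔ Q)) = 1 → 5/6 = 5/6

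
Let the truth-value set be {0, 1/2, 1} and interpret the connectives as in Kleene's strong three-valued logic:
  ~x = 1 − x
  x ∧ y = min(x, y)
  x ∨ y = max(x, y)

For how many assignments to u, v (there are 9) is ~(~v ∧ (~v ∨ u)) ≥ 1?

u = 0, v = 0 ↦ 0  <
u = 0, v = 1/2 ↦ 1/2  <
u = 0, v = 1 ↦ 1  ≥
u = 1/2, v = 0 ↦ 0  <
u = 1/2, v = 1/2 ↦ 1/2  <
u = 1/2, v = 1 ↦ 1  ≥
u = 1, v = 0 ↦ 0  <
u = 1, v = 1/2 ↦ 1/2  <
u = 1, v = 1 ↦ 1  ≥
So 3 of the 9 assignments meet the threshold.

3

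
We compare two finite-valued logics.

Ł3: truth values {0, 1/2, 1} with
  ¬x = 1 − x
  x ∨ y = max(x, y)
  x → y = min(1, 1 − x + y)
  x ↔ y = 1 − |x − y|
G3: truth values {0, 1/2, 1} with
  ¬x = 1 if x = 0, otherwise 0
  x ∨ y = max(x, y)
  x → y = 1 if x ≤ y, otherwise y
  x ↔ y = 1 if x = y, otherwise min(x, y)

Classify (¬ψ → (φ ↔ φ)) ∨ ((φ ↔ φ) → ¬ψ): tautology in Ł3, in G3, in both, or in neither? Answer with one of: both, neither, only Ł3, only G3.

In Ł3: every assignment gives 1 — tautology.
In G3: every assignment gives 1 — tautology.

both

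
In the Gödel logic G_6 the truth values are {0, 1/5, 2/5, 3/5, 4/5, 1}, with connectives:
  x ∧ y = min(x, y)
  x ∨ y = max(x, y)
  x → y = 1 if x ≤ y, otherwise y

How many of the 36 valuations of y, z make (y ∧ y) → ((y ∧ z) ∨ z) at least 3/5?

value 1: 21 assignments (counts)
value 4/5: 1 assignment (counts)
value 3/5: 2 assignments (counts)
value 2/5: 3 assignments
value 1/5: 4 assignments
value 0: 5 assignments
So 24 of the 36 assignments meet the threshold.

24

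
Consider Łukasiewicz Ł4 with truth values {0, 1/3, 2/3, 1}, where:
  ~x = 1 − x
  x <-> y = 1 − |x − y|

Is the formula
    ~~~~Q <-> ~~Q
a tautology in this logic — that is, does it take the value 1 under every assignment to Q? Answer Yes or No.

Q = 0 ↦ 1
Q = 1/3 ↦ 1
Q = 2/3 ↦ 1
Q = 1 ↦ 1
Every assignment gives a value ≥ 1.

Yes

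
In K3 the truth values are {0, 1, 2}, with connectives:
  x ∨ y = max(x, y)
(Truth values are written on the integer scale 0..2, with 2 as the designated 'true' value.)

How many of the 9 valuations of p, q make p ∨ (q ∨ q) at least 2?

p = 0, q = 0 ↦ 0  <
p = 0, q = 1 ↦ 1  <
p = 0, q = 2 ↦ 2  ≥
p = 1, q = 0 ↦ 1  <
p = 1, q = 1 ↦ 1  <
p = 1, q = 2 ↦ 2  ≥
p = 2, q = 0 ↦ 2  ≥
p = 2, q = 1 ↦ 2  ≥
p = 2, q = 2 ↦ 2  ≥
So 5 of the 9 assignments meet the threshold.

5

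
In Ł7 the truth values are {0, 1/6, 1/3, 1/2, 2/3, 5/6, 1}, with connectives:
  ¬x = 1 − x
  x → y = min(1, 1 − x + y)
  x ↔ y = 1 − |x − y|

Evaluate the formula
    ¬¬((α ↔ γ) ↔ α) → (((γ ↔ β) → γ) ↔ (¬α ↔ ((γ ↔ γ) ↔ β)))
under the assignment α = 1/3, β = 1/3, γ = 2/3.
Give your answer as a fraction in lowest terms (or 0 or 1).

1

α ↔ γ = 1/3 ↔ 2/3 = 2/3
(α ↔ γ) ↔ α = 2/3 ↔ 1/3 = 2/3
¬((α ↔ γ) ↔ α) = ¬2/3 = 1/3
¬¬((α ↔ γ) ↔ α) = ¬1/3 = 2/3
γ ↔ β = 2/3 ↔ 1/3 = 2/3
(γ ↔ β) → γ = 2/3 → 2/3 = 1
¬α = ¬1/3 = 2/3
γ ↔ γ = 2/3 ↔ 2/3 = 1
(γ ↔ γ) ↔ β = 1 ↔ 1/3 = 1/3
¬α ↔ ((γ ↔ γ) ↔ β) = 2/3 ↔ 1/3 = 2/3
((γ ↔ β) → γ) ↔ (¬α ↔ ((γ ↔ γ) ↔ β)) = 1 ↔ 2/3 = 2/3
¬¬((α ↔ γ) ↔ α) → (((γ ↔ β) → γ) ↔ (¬α ↔ ((γ ↔ γ) ↔ β))) = 2/3 → 2/3 = 1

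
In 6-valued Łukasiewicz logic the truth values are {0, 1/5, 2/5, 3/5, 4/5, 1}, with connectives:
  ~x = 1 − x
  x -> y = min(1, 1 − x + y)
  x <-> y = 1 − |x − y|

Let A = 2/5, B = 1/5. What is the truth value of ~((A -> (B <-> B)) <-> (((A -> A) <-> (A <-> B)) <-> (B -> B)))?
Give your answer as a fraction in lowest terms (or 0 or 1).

B <-> B = 1/5 <-> 1/5 = 1
A -> (B <-> B) = 2/5 -> 1 = 1
A -> A = 2/5 -> 2/5 = 1
A <-> B = 2/5 <-> 1/5 = 4/5
(A -> A) <-> (A <-> B) = 1 <-> 4/5 = 4/5
B -> B = 1/5 -> 1/5 = 1
((A -> A) <-> (A <-> B)) <-> (B -> B) = 4/5 <-> 1 = 4/5
(A -> (B <-> B)) <-> (((A -> A) <-> (A <-> B)) <-> (B -> B)) = 1 <-> 4/5 = 4/5
~((A -> (B <-> B)) <-> (((A -> A) <-> (A <-> B)) <-> (B -> B))) = ~4/5 = 1/5

1/5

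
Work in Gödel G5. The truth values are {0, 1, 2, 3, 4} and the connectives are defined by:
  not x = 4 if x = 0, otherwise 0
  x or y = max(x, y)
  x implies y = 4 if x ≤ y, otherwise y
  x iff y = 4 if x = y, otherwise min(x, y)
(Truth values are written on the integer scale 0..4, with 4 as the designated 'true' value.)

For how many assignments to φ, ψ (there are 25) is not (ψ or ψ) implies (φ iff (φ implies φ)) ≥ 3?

22

value 4: 21 assignments (counts)
value 3: 1 assignment (counts)
value 2: 1 assignment
value 1: 1 assignment
value 0: 1 assignment
So 22 of the 25 assignments meet the threshold.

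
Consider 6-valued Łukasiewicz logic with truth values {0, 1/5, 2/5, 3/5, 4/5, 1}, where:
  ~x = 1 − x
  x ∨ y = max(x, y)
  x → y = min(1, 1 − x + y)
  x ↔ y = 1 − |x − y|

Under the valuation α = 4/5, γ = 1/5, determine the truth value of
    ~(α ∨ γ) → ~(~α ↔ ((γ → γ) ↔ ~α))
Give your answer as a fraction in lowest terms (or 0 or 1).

4/5

α ∨ γ = 4/5 ∨ 1/5 = 4/5
~(α ∨ γ) = ~4/5 = 1/5
~α = ~4/5 = 1/5
γ → γ = 1/5 → 1/5 = 1
~α = ~4/5 = 1/5
(γ → γ) ↔ ~α = 1 ↔ 1/5 = 1/5
~α ↔ ((γ → γ) ↔ ~α) = 1/5 ↔ 1/5 = 1
~(~α ↔ ((γ → γ) ↔ ~α)) = ~1 = 0
~(α ∨ γ) → ~(~α ↔ ((γ → γ) ↔ ~α)) = 1/5 → 0 = 4/5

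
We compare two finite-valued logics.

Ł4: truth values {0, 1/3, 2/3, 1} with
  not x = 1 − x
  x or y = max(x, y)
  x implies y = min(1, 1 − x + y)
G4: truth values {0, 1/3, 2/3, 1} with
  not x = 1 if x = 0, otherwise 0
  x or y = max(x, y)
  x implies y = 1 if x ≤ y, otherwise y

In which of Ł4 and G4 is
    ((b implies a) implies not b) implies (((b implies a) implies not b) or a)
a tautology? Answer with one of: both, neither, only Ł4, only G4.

In Ł4: every assignment gives 1 — tautology.
In G4: every assignment gives 1 — tautology.

both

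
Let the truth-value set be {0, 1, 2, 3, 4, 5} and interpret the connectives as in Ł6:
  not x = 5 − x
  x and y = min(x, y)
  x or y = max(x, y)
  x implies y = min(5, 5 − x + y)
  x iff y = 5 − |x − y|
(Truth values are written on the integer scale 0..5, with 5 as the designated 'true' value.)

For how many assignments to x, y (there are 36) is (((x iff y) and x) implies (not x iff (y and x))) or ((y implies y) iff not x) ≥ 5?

30

value 5: 30 assignments (counts)
value 4: 2 assignments
value 3: 2 assignments
value 2: 1 assignment
value 0: 1 assignment
So 30 of the 36 assignments meet the threshold.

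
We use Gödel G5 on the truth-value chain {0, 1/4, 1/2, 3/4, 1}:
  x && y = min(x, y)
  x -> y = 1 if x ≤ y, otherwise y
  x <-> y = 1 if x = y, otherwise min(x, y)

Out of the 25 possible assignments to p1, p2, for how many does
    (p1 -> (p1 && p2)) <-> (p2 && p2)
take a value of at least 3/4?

value 1: 15 assignments (counts)
value 3/4: 4 assignments (counts)
value 1/2: 3 assignments
value 1/4: 2 assignments
value 0: 1 assignment
So 19 of the 25 assignments meet the threshold.

19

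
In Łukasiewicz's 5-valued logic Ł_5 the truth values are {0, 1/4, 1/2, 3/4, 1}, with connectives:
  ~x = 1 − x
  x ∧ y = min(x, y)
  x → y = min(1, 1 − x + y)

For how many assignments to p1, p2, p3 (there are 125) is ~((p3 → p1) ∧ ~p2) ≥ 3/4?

59

value 1: 29 assignments (counts)
value 3/4: 30 assignments (counts)
value 1/2: 28 assignments
value 1/4: 23 assignments
value 0: 15 assignments
So 59 of the 125 assignments meet the threshold.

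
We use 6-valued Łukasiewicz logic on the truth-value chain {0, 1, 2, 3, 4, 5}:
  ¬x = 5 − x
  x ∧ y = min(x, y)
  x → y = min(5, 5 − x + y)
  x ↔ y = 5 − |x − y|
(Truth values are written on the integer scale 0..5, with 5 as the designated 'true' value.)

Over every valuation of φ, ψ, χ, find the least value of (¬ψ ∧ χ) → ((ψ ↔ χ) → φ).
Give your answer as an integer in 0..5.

Take φ = 0, ψ = 2, χ = 2:
¬ψ = ¬2 = 3
¬ψ ∧ χ = 3 ∧ 2 = 2
ψ ↔ χ = 2 ↔ 2 = 5
(ψ ↔ χ) → φ = 5 → 0 = 0
(¬ψ ∧ χ) → ((ψ ↔ χ) → φ) = 2 → 0 = 3
No assignment yields a value below 3, so this is the minimum.

3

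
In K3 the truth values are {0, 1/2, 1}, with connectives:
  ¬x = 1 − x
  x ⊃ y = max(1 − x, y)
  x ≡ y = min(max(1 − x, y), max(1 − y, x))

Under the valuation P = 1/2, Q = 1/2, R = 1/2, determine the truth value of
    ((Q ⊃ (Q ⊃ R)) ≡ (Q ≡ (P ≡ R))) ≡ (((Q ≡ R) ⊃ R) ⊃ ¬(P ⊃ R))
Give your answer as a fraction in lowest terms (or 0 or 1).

Q ⊃ R = 1/2 ⊃ 1/2 = 1/2
Q ⊃ (Q ⊃ R) = 1/2 ⊃ 1/2 = 1/2
P ≡ R = 1/2 ≡ 1/2 = 1/2
Q ≡ (P ≡ R) = 1/2 ≡ 1/2 = 1/2
(Q ⊃ (Q ⊃ R)) ≡ (Q ≡ (P ≡ R)) = 1/2 ≡ 1/2 = 1/2
Q ≡ R = 1/2 ≡ 1/2 = 1/2
(Q ≡ R) ⊃ R = 1/2 ⊃ 1/2 = 1/2
P ⊃ R = 1/2 ⊃ 1/2 = 1/2
¬(P ⊃ R) = ¬1/2 = 1/2
((Q ≡ R) ⊃ R) ⊃ ¬(P ⊃ R) = 1/2 ⊃ 1/2 = 1/2
((Q ⊃ (Q ⊃ R)) ≡ (Q ≡ (P ≡ R))) ≡ (((Q ≡ R) ⊃ R) ⊃ ¬(P ⊃ R)) = 1/2 ≡ 1/2 = 1/2

1/2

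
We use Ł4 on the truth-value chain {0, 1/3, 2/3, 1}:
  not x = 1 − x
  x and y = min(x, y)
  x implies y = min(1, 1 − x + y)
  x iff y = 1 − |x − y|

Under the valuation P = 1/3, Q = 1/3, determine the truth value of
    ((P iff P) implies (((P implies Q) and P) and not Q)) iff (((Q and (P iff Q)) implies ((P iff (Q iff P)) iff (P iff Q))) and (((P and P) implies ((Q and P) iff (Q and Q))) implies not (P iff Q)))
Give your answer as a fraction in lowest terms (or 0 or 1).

2/3

P iff P = 1/3 iff 1/3 = 1
P implies Q = 1/3 implies 1/3 = 1
(P implies Q) and P = 1 and 1/3 = 1/3
not Q = not 1/3 = 2/3
((P implies Q) and P) and not Q = 1/3 and 2/3 = 1/3
(P iff P) implies (((P implies Q) and P) and not Q) = 1 implies 1/3 = 1/3
P iff Q = 1/3 iff 1/3 = 1
Q and (P iff Q) = 1/3 and 1 = 1/3
Q iff P = 1/3 iff 1/3 = 1
P iff (Q iff P) = 1/3 iff 1 = 1/3
P iff Q = 1/3 iff 1/3 = 1
(P iff (Q iff P)) iff (P iff Q) = 1/3 iff 1 = 1/3
(Q and (P iff Q)) implies ((P iff (Q iff P)) iff (P iff Q)) = 1/3 implies 1/3 = 1
P and P = 1/3 and 1/3 = 1/3
Q and P = 1/3 and 1/3 = 1/3
Q and Q = 1/3 and 1/3 = 1/3
(Q and P) iff (Q and Q) = 1/3 iff 1/3 = 1
(P and P) implies ((Q and P) iff (Q and Q)) = 1/3 implies 1 = 1
P iff Q = 1/3 iff 1/3 = 1
not (P iff Q) = not 1 = 0
((P and P) implies ((Q and P) iff (Q and Q))) implies not (P iff Q) = 1 implies 0 = 0
((Q and (P iff Q)) implies ((P iff (Q iff P)) iff (P iff Q))) and (((P and P) implies ((Q and P) iff (Q and Q))) implies not (P iff Q)) = 1 and 0 = 0
((P iff P) implies (((P implies Q) and P) and not Q)) iff (((Q and (P iff Q)) implies ((P iff (Q iff P)) iff (P iff Q))) and (((P and P) implies ((Q and P) iff (Q and Q))) implies not (P iff Q))) = 1/3 iff 0 = 2/3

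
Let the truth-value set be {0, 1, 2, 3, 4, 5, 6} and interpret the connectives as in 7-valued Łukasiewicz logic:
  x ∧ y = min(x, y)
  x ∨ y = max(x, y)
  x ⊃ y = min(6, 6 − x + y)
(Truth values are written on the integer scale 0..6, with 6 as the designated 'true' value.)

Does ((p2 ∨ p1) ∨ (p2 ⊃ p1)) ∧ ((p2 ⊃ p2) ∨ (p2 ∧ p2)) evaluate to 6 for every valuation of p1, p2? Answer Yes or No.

No

Counterexample: take p1 = 0, p2 = 1.
p2 ∨ p1 = 1 ∨ 0 = 1
p2 ⊃ p1 = 1 ⊃ 0 = 5
(p2 ∨ p1) ∨ (p2 ⊃ p1) = 1 ∨ 5 = 5
p2 ⊃ p2 = 1 ⊃ 1 = 6
p2 ∧ p2 = 1 ∧ 1 = 1
(p2 ⊃ p2) ∨ (p2 ∧ p2) = 6 ∨ 1 = 6
((p2 ∨ p1) ∨ (p2 ⊃ p1)) ∧ ((p2 ⊃ p2) ∨ (p2 ∧ p2)) = 5 ∧ 6 = 5
This gives 5 ≠ 6.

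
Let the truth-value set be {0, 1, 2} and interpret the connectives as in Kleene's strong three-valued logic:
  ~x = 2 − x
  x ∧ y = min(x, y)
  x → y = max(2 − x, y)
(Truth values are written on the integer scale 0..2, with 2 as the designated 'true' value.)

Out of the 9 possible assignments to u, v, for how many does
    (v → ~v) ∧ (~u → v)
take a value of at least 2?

u = 0, v = 0 ↦ 0  <
u = 0, v = 1 ↦ 1  <
u = 0, v = 2 ↦ 0  <
u = 1, v = 0 ↦ 1  <
u = 1, v = 1 ↦ 1  <
u = 1, v = 2 ↦ 0  <
u = 2, v = 0 ↦ 2  ≥
u = 2, v = 1 ↦ 1  <
u = 2, v = 2 ↦ 0  <
So 1 of the 9 assignments meets the threshold.

1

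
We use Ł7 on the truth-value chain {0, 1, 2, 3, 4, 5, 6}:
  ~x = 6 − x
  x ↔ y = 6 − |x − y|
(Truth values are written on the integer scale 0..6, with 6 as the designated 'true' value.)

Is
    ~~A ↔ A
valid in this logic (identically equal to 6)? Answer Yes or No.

A = 0 ↦ 6
A = 1 ↦ 6
A = 2 ↦ 6
A = 3 ↦ 6
A = 4 ↦ 6
A = 5 ↦ 6
A = 6 ↦ 6
Every assignment gives a value ≥ 6.

Yes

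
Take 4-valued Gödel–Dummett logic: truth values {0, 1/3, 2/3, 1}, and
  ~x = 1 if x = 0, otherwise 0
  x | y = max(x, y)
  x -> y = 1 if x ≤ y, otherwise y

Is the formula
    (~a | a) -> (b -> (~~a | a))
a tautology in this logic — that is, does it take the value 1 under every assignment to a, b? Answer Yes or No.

Counterexample: take a = 0, b = 1/3.
~a = ~0 = 1
~a | a = 1 | 0 = 1
~a = ~0 = 1
~~a = ~1 = 0
~~a | a = 0 | 0 = 0
b -> (~~a | a) = 1/3 -> 0 = 0
(~a | a) -> (b -> (~~a | a)) = 1 -> 0 = 0
This gives 0 ≠ 1.

No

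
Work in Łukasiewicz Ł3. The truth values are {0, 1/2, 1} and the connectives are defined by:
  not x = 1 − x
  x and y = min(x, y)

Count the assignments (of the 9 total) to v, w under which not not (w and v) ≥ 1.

1

v = 0, w = 0 ↦ 0  <
v = 0, w = 1/2 ↦ 0  <
v = 0, w = 1 ↦ 0  <
v = 1/2, w = 0 ↦ 0  <
v = 1/2, w = 1/2 ↦ 1/2  <
v = 1/2, w = 1 ↦ 1/2  <
v = 1, w = 0 ↦ 0  <
v = 1, w = 1/2 ↦ 1/2  <
v = 1, w = 1 ↦ 1  ≥
So 1 of the 9 assignments meets the threshold.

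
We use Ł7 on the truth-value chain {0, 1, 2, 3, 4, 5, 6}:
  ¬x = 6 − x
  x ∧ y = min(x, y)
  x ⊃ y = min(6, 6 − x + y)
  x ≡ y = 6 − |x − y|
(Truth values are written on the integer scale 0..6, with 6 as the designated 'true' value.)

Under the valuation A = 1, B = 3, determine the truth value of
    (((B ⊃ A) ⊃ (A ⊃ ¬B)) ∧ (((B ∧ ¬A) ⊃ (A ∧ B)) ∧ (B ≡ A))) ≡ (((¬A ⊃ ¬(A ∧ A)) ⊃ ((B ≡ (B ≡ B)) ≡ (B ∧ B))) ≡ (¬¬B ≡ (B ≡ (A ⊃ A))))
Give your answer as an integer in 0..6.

B ⊃ A = 3 ⊃ 1 = 4
¬B = ¬3 = 3
A ⊃ ¬B = 1 ⊃ 3 = 6
(B ⊃ A) ⊃ (A ⊃ ¬B) = 4 ⊃ 6 = 6
¬A = ¬1 = 5
B ∧ ¬A = 3 ∧ 5 = 3
A ∧ B = 1 ∧ 3 = 1
(B ∧ ¬A) ⊃ (A ∧ B) = 3 ⊃ 1 = 4
B ≡ A = 3 ≡ 1 = 4
((B ∧ ¬A) ⊃ (A ∧ B)) ∧ (B ≡ A) = 4 ∧ 4 = 4
((B ⊃ A) ⊃ (A ⊃ ¬B)) ∧ (((B ∧ ¬A) ⊃ (A ∧ B)) ∧ (B ≡ A)) = 6 ∧ 4 = 4
¬A = ¬1 = 5
A ∧ A = 1 ∧ 1 = 1
¬(A ∧ A) = ¬1 = 5
¬A ⊃ ¬(A ∧ A) = 5 ⊃ 5 = 6
B ≡ B = 3 ≡ 3 = 6
B ≡ (B ≡ B) = 3 ≡ 6 = 3
B ∧ B = 3 ∧ 3 = 3
(B ≡ (B ≡ B)) ≡ (B ∧ B) = 3 ≡ 3 = 6
(¬A ⊃ ¬(A ∧ A)) ⊃ ((B ≡ (B ≡ B)) ≡ (B ∧ B)) = 6 ⊃ 6 = 6
¬B = ¬3 = 3
¬¬B = ¬3 = 3
A ⊃ A = 1 ⊃ 1 = 6
B ≡ (A ⊃ A) = 3 ≡ 6 = 3
¬¬B ≡ (B ≡ (A ⊃ A)) = 3 ≡ 3 = 6
((¬A ⊃ ¬(A ∧ A)) ⊃ ((B ≡ (B ≡ B)) ≡ (B ∧ B))) ≡ (¬¬B ≡ (B ≡ (A ⊃ A))) = 6 ≡ 6 = 6
(((B ⊃ A) ⊃ (A ⊃ ¬B)) ∧ (((B ∧ ¬A) ⊃ (A ∧ B)) ∧ (B ≡ A))) ≡ (((¬A ⊃ ¬(A ∧ A)) ⊃ ((B ≡ (B ≡ B)) ≡ (B ∧ B))) ≡ (¬¬B ≡ (B ≡ (A ⊃ A)))) = 4 ≡ 6 = 4

4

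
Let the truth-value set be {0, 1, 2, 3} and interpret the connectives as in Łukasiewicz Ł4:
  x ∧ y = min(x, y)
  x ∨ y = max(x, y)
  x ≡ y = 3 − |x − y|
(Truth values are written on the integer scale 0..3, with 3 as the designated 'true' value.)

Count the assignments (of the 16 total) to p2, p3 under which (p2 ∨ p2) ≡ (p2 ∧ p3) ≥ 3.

p2 = 0, p3 = 0 ↦ 3  ≥
p2 = 0, p3 = 1 ↦ 3  ≥
p2 = 0, p3 = 2 ↦ 3  ≥
p2 = 0, p3 = 3 ↦ 3  ≥
p2 = 1, p3 = 0 ↦ 2  <
p2 = 1, p3 = 1 ↦ 3  ≥
p2 = 1, p3 = 2 ↦ 3  ≥
p2 = 1, p3 = 3 ↦ 3  ≥
p2 = 2, p3 = 0 ↦ 1  <
p2 = 2, p3 = 1 ↦ 2  <
p2 = 2, p3 = 2 ↦ 3  ≥
p2 = 2, p3 = 3 ↦ 3  ≥
p2 = 3, p3 = 0 ↦ 0  <
p2 = 3, p3 = 1 ↦ 1  <
p2 = 3, p3 = 2 ↦ 2  <
p2 = 3, p3 = 3 ↦ 3  ≥
So 10 of the 16 assignments meet the threshold.

10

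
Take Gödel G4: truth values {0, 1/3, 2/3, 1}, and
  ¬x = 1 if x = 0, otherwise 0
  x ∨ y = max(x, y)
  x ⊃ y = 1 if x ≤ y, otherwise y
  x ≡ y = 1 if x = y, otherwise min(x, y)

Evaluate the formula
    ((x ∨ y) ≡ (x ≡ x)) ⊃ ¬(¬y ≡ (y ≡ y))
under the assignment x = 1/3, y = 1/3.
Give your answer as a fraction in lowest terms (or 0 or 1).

1

x ∨ y = 1/3 ∨ 1/3 = 1/3
x ≡ x = 1/3 ≡ 1/3 = 1
(x ∨ y) ≡ (x ≡ x) = 1/3 ≡ 1 = 1/3
¬y = ¬1/3 = 0
y ≡ y = 1/3 ≡ 1/3 = 1
¬y ≡ (y ≡ y) = 0 ≡ 1 = 0
¬(¬y ≡ (y ≡ y)) = ¬0 = 1
((x ∨ y) ≡ (x ≡ x)) ⊃ ¬(¬y ≡ (y ≡ y)) = 1/3 ⊃ 1 = 1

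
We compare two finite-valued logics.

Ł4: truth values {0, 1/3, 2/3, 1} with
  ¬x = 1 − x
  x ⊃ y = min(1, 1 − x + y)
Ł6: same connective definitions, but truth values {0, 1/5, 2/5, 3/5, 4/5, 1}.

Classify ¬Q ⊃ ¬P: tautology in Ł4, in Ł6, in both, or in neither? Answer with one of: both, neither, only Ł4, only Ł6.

neither

In Ł4: at P = 1/3, Q = 0 the value is 2/3 — not a tautology.
In Ł6: at P = 1/5, Q = 0 the value is 4/5 — not a tautology.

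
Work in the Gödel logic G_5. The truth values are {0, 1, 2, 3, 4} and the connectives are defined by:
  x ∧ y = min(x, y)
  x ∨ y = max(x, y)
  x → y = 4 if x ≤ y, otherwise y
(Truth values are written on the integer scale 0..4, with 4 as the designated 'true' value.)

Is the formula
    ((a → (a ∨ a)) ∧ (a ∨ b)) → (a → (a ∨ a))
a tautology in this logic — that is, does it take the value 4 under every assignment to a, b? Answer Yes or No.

At a = 3, b = 4, for instance:
a ∨ a = 3 ∨ 3 = 3
a → (a ∨ a) = 3 → 3 = 4
a ∨ b = 3 ∨ 4 = 4
(a → (a ∨ a)) ∧ (a ∨ b) = 4 ∧ 4 = 4
((a → (a ∨ a)) ∧ (a ∨ b)) → (a → (a ∨ a)) = 4 → 4 = 4
and checking the remaining 24 assignments likewise gives ≥ 4 in every case.

Yes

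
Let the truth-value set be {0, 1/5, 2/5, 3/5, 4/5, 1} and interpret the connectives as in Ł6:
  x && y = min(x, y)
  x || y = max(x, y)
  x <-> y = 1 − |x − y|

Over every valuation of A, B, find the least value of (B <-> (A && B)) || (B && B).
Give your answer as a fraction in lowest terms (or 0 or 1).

3/5

Take A = 0, B = 2/5:
A && B = 0 && 2/5 = 0
B <-> (A && B) = 2/5 <-> 0 = 3/5
B && B = 2/5 && 2/5 = 2/5
(B <-> (A && B)) || (B && B) = 3/5 || 2/5 = 3/5
No assignment yields a value below 3/5, so this is the minimum.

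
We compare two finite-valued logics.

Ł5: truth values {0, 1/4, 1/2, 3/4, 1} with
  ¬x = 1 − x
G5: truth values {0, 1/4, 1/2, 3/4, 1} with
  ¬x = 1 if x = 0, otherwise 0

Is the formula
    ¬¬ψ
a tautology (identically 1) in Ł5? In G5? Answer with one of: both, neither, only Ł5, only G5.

In Ł5: at ψ = 0 the value is 0 — not a tautology.
In G5: at ψ = 0 the value is 0 — not a tautology.

neither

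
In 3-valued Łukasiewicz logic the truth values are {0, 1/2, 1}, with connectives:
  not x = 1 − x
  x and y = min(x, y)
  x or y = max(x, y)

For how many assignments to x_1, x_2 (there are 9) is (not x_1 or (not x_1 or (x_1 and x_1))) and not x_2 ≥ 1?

2

x_1 = 0, x_2 = 0 ↦ 1  ≥
x_1 = 0, x_2 = 1/2 ↦ 1/2  <
x_1 = 0, x_2 = 1 ↦ 0  <
x_1 = 1/2, x_2 = 0 ↦ 1/2  <
x_1 = 1/2, x_2 = 1/2 ↦ 1/2  <
x_1 = 1/2, x_2 = 1 ↦ 0  <
x_1 = 1, x_2 = 0 ↦ 1  ≥
x_1 = 1, x_2 = 1/2 ↦ 1/2  <
x_1 = 1, x_2 = 1 ↦ 0  <
So 2 of the 9 assignments meet the threshold.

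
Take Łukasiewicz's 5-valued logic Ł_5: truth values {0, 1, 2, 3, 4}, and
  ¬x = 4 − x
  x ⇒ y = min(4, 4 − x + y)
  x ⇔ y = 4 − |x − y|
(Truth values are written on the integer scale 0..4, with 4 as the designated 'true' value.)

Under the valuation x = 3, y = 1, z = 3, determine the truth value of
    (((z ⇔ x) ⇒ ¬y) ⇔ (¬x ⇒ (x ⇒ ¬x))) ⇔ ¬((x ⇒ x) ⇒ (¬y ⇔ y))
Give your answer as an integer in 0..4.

3

z ⇔ x = 3 ⇔ 3 = 4
¬y = ¬1 = 3
(z ⇔ x) ⇒ ¬y = 4 ⇒ 3 = 3
¬x = ¬3 = 1
¬x = ¬3 = 1
x ⇒ ¬x = 3 ⇒ 1 = 2
¬x ⇒ (x ⇒ ¬x) = 1 ⇒ 2 = 4
((z ⇔ x) ⇒ ¬y) ⇔ (¬x ⇒ (x ⇒ ¬x)) = 3 ⇔ 4 = 3
x ⇒ x = 3 ⇒ 3 = 4
¬y = ¬1 = 3
¬y ⇔ y = 3 ⇔ 1 = 2
(x ⇒ x) ⇒ (¬y ⇔ y) = 4 ⇒ 2 = 2
¬((x ⇒ x) ⇒ (¬y ⇔ y)) = ¬2 = 2
(((z ⇔ x) ⇒ ¬y) ⇔ (¬x ⇒ (x ⇒ ¬x))) ⇔ ¬((x ⇒ x) ⇒ (¬y ⇔ y)) = 3 ⇔ 2 = 3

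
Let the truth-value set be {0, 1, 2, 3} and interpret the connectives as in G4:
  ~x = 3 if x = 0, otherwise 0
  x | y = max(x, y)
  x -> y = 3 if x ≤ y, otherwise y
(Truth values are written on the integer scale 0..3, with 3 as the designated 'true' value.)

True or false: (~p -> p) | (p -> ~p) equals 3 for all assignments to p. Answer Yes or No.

p = 0 ↦ 3
p = 1 ↦ 3
p = 2 ↦ 3
p = 3 ↦ 3
Every assignment gives a value ≥ 3.

Yes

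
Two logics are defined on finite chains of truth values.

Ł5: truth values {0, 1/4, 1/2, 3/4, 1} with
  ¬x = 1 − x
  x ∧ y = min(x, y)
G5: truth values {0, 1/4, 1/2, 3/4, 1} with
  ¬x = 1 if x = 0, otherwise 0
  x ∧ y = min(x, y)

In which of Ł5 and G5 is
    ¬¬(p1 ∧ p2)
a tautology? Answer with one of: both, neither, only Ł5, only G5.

In Ł5: at p1 = 0, p2 = 0 the value is 0 — not a tautology.
In G5: at p1 = 0, p2 = 0 the value is 0 — not a tautology.

neither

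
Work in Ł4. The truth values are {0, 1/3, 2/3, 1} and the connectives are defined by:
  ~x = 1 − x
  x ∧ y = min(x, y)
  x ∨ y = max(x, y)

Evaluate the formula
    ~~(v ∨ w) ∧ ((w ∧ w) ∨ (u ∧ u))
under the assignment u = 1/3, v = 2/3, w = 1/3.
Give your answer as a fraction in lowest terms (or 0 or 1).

1/3

v ∨ w = 2/3 ∨ 1/3 = 2/3
~(v ∨ w) = ~2/3 = 1/3
~~(v ∨ w) = ~1/3 = 2/3
w ∧ w = 1/3 ∧ 1/3 = 1/3
u ∧ u = 1/3 ∧ 1/3 = 1/3
(w ∧ w) ∨ (u ∧ u) = 1/3 ∨ 1/3 = 1/3
~~(v ∨ w) ∧ ((w ∧ w) ∨ (u ∧ u)) = 2/3 ∧ 1/3 = 1/3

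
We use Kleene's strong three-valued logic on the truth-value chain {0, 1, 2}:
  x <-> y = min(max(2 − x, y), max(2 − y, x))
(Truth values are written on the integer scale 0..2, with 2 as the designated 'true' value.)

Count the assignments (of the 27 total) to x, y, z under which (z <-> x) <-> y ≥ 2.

value 2: 4 assignments (counts)
value 1: 19 assignments
value 0: 4 assignments
So 4 of the 27 assignments meet the threshold.

4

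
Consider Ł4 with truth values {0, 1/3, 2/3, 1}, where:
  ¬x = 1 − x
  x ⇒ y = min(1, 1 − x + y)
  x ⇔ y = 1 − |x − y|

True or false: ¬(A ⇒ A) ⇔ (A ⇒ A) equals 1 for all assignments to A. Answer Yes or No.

Counterexample: take A = 0.
A ⇒ A = 0 ⇒ 0 = 1
¬(A ⇒ A) = ¬1 = 0
A ⇒ A = 0 ⇒ 0 = 1
¬(A ⇒ A) ⇔ (A ⇒ A) = 0 ⇔ 1 = 0
This gives 0 ≠ 1.

No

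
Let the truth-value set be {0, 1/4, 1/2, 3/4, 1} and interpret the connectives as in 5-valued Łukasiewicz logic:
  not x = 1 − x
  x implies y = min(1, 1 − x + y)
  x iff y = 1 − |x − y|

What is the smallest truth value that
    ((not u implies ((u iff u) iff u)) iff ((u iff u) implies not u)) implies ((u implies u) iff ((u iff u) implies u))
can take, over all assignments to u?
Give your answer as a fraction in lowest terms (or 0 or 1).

1/2

Take u = 1/4:
not u = not 1/4 = 3/4
u iff u = 1/4 iff 1/4 = 1
(u iff u) iff u = 1 iff 1/4 = 1/4
not u implies ((u iff u) iff u) = 3/4 implies 1/4 = 1/2
u iff u = 1/4 iff 1/4 = 1
not u = not 1/4 = 3/4
(u iff u) implies not u = 1 implies 3/4 = 3/4
(not u implies ((u iff u) iff u)) iff ((u iff u) implies not u) = 1/2 iff 3/4 = 3/4
u implies u = 1/4 implies 1/4 = 1
u iff u = 1/4 iff 1/4 = 1
(u iff u) implies u = 1 implies 1/4 = 1/4
(u implies u) iff ((u iff u) implies u) = 1 iff 1/4 = 1/4
((not u implies ((u iff u) iff u)) iff ((u iff u) implies not u)) implies ((u implies u) iff ((u iff u) implies u)) = 3/4 implies 1/4 = 1/2
No assignment yields a value below 1/2, so this is the minimum.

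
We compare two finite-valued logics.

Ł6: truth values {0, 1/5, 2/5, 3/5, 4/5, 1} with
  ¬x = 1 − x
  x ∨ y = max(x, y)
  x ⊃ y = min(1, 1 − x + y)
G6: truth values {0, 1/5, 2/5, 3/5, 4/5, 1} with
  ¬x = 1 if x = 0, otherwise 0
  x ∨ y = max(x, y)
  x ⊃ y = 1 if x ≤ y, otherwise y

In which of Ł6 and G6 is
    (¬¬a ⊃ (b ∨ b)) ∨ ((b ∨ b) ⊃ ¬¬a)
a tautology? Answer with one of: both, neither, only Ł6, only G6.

both

In Ł6: every assignment gives 1 — tautology.
In G6: every assignment gives 1 — tautology.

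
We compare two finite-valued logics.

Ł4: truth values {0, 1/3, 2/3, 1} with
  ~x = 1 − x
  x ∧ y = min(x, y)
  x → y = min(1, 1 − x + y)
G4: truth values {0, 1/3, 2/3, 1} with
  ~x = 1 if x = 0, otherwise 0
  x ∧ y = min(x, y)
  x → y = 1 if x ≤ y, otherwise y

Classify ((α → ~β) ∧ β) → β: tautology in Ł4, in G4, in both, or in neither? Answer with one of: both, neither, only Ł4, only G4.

both

In Ł4: every assignment gives 1 — tautology.
In G4: every assignment gives 1 — tautology.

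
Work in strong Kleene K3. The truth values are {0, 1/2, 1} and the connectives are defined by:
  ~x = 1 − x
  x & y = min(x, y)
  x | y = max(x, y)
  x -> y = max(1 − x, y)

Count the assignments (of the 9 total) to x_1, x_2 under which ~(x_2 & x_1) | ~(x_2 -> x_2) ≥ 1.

5

x_1 = 0, x_2 = 0 ↦ 1  ≥
x_1 = 0, x_2 = 1/2 ↦ 1  ≥
x_1 = 0, x_2 = 1 ↦ 1  ≥
x_1 = 1/2, x_2 = 0 ↦ 1  ≥
x_1 = 1/2, x_2 = 1/2 ↦ 1/2  <
x_1 = 1/2, x_2 = 1 ↦ 1/2  <
x_1 = 1, x_2 = 0 ↦ 1  ≥
x_1 = 1, x_2 = 1/2 ↦ 1/2  <
x_1 = 1, x_2 = 1 ↦ 0  <
So 5 of the 9 assignments meet the threshold.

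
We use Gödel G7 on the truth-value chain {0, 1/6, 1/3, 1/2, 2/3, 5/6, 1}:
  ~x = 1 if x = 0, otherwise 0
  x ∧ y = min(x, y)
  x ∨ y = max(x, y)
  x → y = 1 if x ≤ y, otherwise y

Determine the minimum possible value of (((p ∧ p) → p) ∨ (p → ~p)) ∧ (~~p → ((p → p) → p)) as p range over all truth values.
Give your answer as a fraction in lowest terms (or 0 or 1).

Take p = 1/6:
p ∧ p = 1/6 ∧ 1/6 = 1/6
(p ∧ p) → p = 1/6 → 1/6 = 1
~p = ~1/6 = 0
p → ~p = 1/6 → 0 = 0
((p ∧ p) → p) ∨ (p → ~p) = 1 ∨ 0 = 1
~p = ~1/6 = 0
~~p = ~0 = 1
p → p = 1/6 → 1/6 = 1
(p → p) → p = 1 → 1/6 = 1/6
~~p → ((p → p) → p) = 1 → 1/6 = 1/6
(((p ∧ p) → p) ∨ (p → ~p)) ∧ (~~p → ((p → p) → p)) = 1 ∧ 1/6 = 1/6
No assignment yields a value below 1/6, so this is the minimum.

1/6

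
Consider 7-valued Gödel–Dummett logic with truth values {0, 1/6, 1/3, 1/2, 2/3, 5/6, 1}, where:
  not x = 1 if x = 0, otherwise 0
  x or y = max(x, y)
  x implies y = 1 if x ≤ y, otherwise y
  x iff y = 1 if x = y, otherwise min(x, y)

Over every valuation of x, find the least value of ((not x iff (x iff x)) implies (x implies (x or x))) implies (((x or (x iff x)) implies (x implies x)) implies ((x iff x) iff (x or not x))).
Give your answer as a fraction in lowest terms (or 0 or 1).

Take x = 1/6:
not x = not 1/6 = 0
x iff x = 1/6 iff 1/6 = 1
not x iff (x iff x) = 0 iff 1 = 0
x or x = 1/6 or 1/6 = 1/6
x implies (x or x) = 1/6 implies 1/6 = 1
(not x iff (x iff x)) implies (x implies (x or x)) = 0 implies 1 = 1
x iff x = 1/6 iff 1/6 = 1
x or (x iff x) = 1/6 or 1 = 1
x implies x = 1/6 implies 1/6 = 1
(x or (x iff x)) implies (x implies x) = 1 implies 1 = 1
x iff x = 1/6 iff 1/6 = 1
not x = not 1/6 = 0
x or not x = 1/6 or 0 = 1/6
(x iff x) iff (x or not x) = 1 iff 1/6 = 1/6
((x or (x iff x)) implies (x implies x)) implies ((x iff x) iff (x or not x)) = 1 implies 1/6 = 1/6
((not x iff (x iff x)) implies (x implies (x or x))) implies (((x or (x iff x)) implies (x implies x)) implies ((x iff x) iff (x or not x))) = 1 implies 1/6 = 1/6
No assignment yields a value below 1/6, so this is the minimum.

1/6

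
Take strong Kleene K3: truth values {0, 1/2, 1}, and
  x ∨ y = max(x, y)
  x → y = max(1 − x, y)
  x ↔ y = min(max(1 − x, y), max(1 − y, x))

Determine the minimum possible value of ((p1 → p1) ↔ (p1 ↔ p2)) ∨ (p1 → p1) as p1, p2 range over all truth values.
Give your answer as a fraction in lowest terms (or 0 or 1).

1/2

Take p1 = 1/2, p2 = 0:
p1 → p1 = 1/2 → 1/2 = 1/2
p1 ↔ p2 = 1/2 ↔ 0 = 1/2
(p1 → p1) ↔ (p1 ↔ p2) = 1/2 ↔ 1/2 = 1/2
p1 → p1 = 1/2 → 1/2 = 1/2
((p1 → p1) ↔ (p1 ↔ p2)) ∨ (p1 → p1) = 1/2 ∨ 1/2 = 1/2
No assignment yields a value below 1/2, so this is the minimum.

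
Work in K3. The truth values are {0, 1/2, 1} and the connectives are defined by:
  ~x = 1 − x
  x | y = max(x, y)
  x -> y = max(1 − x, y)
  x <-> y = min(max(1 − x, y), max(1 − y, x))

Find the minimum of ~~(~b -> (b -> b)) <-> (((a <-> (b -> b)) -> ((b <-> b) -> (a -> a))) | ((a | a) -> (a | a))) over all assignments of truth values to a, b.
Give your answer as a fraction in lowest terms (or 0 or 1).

1/2

Take a = 0, b = 1/2:
~b = ~1/2 = 1/2
b -> b = 1/2 -> 1/2 = 1/2
~b -> (b -> b) = 1/2 -> 1/2 = 1/2
~(~b -> (b -> b)) = ~1/2 = 1/2
~~(~b -> (b -> b)) = ~1/2 = 1/2
b -> b = 1/2 -> 1/2 = 1/2
a <-> (b -> b) = 0 <-> 1/2 = 1/2
b <-> b = 1/2 <-> 1/2 = 1/2
a -> a = 0 -> 0 = 1
(b <-> b) -> (a -> a) = 1/2 -> 1 = 1
(a <-> (b -> b)) -> ((b <-> b) -> (a -> a)) = 1/2 -> 1 = 1
a | a = 0 | 0 = 0
a | a = 0 | 0 = 0
(a | a) -> (a | a) = 0 -> 0 = 1
((a <-> (b -> b)) -> ((b <-> b) -> (a -> a))) | ((a | a) -> (a | a)) = 1 | 1 = 1
~~(~b -> (b -> b)) <-> (((a <-> (b -> b)) -> ((b <-> b) -> (a -> a))) | ((a | a) -> (a | a))) = 1/2 <-> 1 = 1/2
No assignment yields a value below 1/2, so this is the minimum.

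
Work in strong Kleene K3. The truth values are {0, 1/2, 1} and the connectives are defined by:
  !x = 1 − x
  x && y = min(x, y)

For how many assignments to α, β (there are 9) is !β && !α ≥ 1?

1

α = 0, β = 0 ↦ 1  ≥
α = 0, β = 1/2 ↦ 1/2  <
α = 0, β = 1 ↦ 0  <
α = 1/2, β = 0 ↦ 1/2  <
α = 1/2, β = 1/2 ↦ 1/2  <
α = 1/2, β = 1 ↦ 0  <
α = 1, β = 0 ↦ 0  <
α = 1, β = 1/2 ↦ 0  <
α = 1, β = 1 ↦ 0  <
So 1 of the 9 assignments meets the threshold.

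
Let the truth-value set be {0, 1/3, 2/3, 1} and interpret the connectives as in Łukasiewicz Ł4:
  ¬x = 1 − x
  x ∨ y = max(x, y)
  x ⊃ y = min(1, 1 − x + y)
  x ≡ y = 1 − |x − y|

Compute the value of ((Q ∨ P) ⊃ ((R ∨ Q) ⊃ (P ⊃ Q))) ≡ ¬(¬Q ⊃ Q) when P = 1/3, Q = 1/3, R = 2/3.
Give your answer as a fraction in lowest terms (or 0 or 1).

Q ∨ P = 1/3 ∨ 1/3 = 1/3
R ∨ Q = 2/3 ∨ 1/3 = 2/3
P ⊃ Q = 1/3 ⊃ 1/3 = 1
(R ∨ Q) ⊃ (P ⊃ Q) = 2/3 ⊃ 1 = 1
(Q ∨ P) ⊃ ((R ∨ Q) ⊃ (P ⊃ Q)) = 1/3 ⊃ 1 = 1
¬Q = ¬1/3 = 2/3
¬Q ⊃ Q = 2/3 ⊃ 1/3 = 2/3
¬(¬Q ⊃ Q) = ¬2/3 = 1/3
((Q ∨ P) ⊃ ((R ∨ Q) ⊃ (P ⊃ Q))) ≡ ¬(¬Q ⊃ Q) = 1 ≡ 1/3 = 1/3

1/3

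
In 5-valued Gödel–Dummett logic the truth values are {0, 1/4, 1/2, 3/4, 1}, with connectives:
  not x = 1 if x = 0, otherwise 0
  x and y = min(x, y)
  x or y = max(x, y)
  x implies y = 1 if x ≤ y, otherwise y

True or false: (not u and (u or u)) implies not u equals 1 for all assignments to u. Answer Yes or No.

u = 0 ↦ 1
u = 1/4 ↦ 1
u = 1/2 ↦ 1
u = 3/4 ↦ 1
u = 1 ↦ 1
Every assignment gives a value ≥ 1.

Yes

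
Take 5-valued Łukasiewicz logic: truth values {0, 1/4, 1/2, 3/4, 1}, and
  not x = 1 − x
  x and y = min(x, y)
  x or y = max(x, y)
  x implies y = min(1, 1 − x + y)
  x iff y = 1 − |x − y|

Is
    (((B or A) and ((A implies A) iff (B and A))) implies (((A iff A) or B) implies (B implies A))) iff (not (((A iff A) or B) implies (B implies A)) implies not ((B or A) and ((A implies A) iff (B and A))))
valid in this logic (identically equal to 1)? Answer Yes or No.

At A = 1/2, B = 1, for instance:
B or A = 1 or 1/2 = 1
A implies A = 1/2 implies 1/2 = 1
B and A = 1 and 1/2 = 1/2
(A implies A) iff (B and A) = 1 iff 1/2 = 1/2
(B or A) and ((A implies A) iff (B and A)) = 1 and 1/2 = 1/2
A iff A = 1/2 iff 1/2 = 1
(A iff A) or B = 1 or 1 = 1
B implies A = 1 implies 1/2 = 1/2
((A iff A) or B) implies (B implies A) = 1 implies 1/2 = 1/2
((B or A) and ((A implies A) iff (B and A))) implies (((A iff A) or B) implies (B implies A)) = 1/2 implies 1/2 = 1
not (((A iff A) or B) implies (B implies A)) = not 1/2 = 1/2
not ((B or A) and ((A implies A) iff (B and A))) = not 1/2 = 1/2
not (((A iff A) or B) implies (B implies A)) implies not ((B or A) and ((A implies A) iff (B and A))) = 1/2 implies 1/2 = 1
(((B or A) and ((A implies A) iff (B and A))) implies (((A iff A) or B) implies (B implies A))) iff (not (((A iff A) or B) implies (B implies A)) implies not ((B or A) and ((A implies A) iff (B and A)))) = 1 iff 1 = 1
and checking the remaining 24 assignments likewise gives ≥ 1 in every case.

Yes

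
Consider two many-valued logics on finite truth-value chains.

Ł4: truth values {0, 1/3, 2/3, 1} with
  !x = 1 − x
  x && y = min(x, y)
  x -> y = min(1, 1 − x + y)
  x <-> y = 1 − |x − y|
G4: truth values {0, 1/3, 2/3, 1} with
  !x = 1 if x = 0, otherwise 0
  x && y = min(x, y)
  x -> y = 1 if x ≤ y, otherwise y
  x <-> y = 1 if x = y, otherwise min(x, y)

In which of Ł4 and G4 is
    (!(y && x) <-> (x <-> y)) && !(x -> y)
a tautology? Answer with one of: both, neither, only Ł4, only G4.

In Ł4: at x = 0, y = 0 the value is 0 — not a tautology.
In G4: at x = 0, y = 0 the value is 0 — not a tautology.

neither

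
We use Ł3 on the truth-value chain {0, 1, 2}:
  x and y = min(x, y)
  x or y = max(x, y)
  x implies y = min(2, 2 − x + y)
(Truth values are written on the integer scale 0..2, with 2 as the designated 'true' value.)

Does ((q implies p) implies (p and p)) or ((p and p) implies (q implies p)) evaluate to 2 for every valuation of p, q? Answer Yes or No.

p = 0, q = 0 ↦ 2
p = 0, q = 1 ↦ 2
p = 0, q = 2 ↦ 2
p = 1, q = 0 ↦ 2
p = 1, q = 1 ↦ 2
p = 1, q = 2 ↦ 2
p = 2, q = 0 ↦ 2
p = 2, q = 1 ↦ 2
p = 2, q = 2 ↦ 2
Every assignment gives a value ≥ 2.

Yes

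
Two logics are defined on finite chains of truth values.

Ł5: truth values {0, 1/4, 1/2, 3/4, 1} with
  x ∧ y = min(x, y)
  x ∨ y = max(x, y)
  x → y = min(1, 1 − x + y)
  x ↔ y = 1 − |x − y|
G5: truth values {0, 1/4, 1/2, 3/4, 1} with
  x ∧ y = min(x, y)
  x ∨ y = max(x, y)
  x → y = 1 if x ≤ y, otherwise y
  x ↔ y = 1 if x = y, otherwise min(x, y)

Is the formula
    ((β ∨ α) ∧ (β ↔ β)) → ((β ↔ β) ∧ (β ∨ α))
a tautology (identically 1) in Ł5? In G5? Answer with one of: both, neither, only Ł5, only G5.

both

In Ł5: every assignment gives 1 — tautology.
In G5: every assignment gives 1 — tautology.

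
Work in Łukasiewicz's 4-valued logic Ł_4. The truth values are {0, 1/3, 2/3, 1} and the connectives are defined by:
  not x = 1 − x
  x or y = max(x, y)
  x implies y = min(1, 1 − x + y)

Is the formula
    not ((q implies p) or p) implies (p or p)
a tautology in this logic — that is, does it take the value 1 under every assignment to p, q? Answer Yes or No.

Counterexample: take p = 0, q = 1/3.
q implies p = 1/3 implies 0 = 2/3
(q implies p) or p = 2/3 or 0 = 2/3
not ((q implies p) or p) = not 2/3 = 1/3
p or p = 0 or 0 = 0
not ((q implies p) or p) implies (p or p) = 1/3 implies 0 = 2/3
This gives 2/3 ≠ 1.

No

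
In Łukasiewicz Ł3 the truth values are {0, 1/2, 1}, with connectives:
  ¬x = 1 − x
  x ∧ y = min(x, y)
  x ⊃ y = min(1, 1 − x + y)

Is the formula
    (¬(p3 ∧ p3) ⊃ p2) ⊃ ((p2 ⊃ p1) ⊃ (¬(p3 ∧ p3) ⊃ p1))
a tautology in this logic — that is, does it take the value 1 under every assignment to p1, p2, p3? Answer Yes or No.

At p1 = 1, p2 = 0, p3 = 1/2, for instance:
p3 ∧ p3 = 1/2 ∧ 1/2 = 1/2
¬(p3 ∧ p3) = ¬1/2 = 1/2
¬(p3 ∧ p3) ⊃ p2 = 1/2 ⊃ 0 = 1/2
p2 ⊃ p1 = 0 ⊃ 1 = 1
¬(p3 ∧ p3) ⊃ p1 = 1/2 ⊃ 1 = 1
(p2 ⊃ p1) ⊃ (¬(p3 ∧ p3) ⊃ p1) = 1 ⊃ 1 = 1
(¬(p3 ∧ p3) ⊃ p2) ⊃ ((p2 ⊃ p1) ⊃ (¬(p3 ∧ p3) ⊃ p1)) = 1/2 ⊃ 1 = 1
and checking the remaining 26 assignments likewise gives ≥ 1 in every case.

Yes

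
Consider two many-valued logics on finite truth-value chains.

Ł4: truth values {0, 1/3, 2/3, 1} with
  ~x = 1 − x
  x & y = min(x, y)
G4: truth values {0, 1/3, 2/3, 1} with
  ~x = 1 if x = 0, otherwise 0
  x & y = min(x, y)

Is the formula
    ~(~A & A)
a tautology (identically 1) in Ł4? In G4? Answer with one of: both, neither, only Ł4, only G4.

only G4

In Ł4: at A = 1/3 the value is 2/3 — not a tautology.
In G4: every assignment gives 1 — tautology.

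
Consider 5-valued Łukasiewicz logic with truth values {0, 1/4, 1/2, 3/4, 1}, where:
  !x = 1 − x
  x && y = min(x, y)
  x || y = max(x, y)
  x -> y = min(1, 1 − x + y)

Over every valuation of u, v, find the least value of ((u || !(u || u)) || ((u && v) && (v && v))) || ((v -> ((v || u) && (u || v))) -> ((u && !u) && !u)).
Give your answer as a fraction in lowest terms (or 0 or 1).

Take u = 1/2, v = 0:
u || u = 1/2 || 1/2 = 1/2
!(u || u) = !1/2 = 1/2
u || !(u || u) = 1/2 || 1/2 = 1/2
u && v = 1/2 && 0 = 0
v && v = 0 && 0 = 0
(u && v) && (v && v) = 0 && 0 = 0
(u || !(u || u)) || ((u && v) && (v && v)) = 1/2 || 0 = 1/2
v || u = 0 || 1/2 = 1/2
u || v = 1/2 || 0 = 1/2
(v || u) && (u || v) = 1/2 && 1/2 = 1/2
v -> ((v || u) && (u || v)) = 0 -> 1/2 = 1
!u = !1/2 = 1/2
u && !u = 1/2 && 1/2 = 1/2
!u = !1/2 = 1/2
(u && !u) && !u = 1/2 && 1/2 = 1/2
(v -> ((v || u) && (u || v))) -> ((u && !u) && !u) = 1 -> 1/2 = 1/2
((u || !(u || u)) || ((u && v) && (v && v))) || ((v -> ((v || u) && (u || v))) -> ((u && !u) && !u)) = 1/2 || 1/2 = 1/2
No assignment yields a value below 1/2, so this is the minimum.

1/2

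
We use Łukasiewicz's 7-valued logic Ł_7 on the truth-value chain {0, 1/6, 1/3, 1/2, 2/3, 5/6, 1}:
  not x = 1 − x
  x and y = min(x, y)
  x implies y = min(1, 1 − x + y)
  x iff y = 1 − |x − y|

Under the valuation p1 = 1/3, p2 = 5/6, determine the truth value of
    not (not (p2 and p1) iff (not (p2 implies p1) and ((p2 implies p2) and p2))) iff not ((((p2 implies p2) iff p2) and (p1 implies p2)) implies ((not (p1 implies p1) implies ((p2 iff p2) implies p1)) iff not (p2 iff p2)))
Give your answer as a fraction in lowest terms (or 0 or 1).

p2 and p1 = 5/6 and 1/3 = 1/3
not (p2 and p1) = not 1/3 = 2/3
p2 implies p1 = 5/6 implies 1/3 = 1/2
not (p2 implies p1) = not 1/2 = 1/2
p2 implies p2 = 5/6 implies 5/6 = 1
(p2 implies p2) and p2 = 1 and 5/6 = 5/6
not (p2 implies p1) and ((p2 implies p2) and p2) = 1/2 and 5/6 = 1/2
not (p2 and p1) iff (not (p2 implies p1) and ((p2 implies p2) and p2)) = 2/3 iff 1/2 = 5/6
not (not (p2 and p1) iff (not (p2 implies p1) and ((p2 implies p2) and p2))) = not 5/6 = 1/6
p2 implies p2 = 5/6 implies 5/6 = 1
(p2 implies p2) iff p2 = 1 iff 5/6 = 5/6
p1 implies p2 = 1/3 implies 5/6 = 1
((p2 implies p2) iff p2) and (p1 implies p2) = 5/6 and 1 = 5/6
p1 implies p1 = 1/3 implies 1/3 = 1
not (p1 implies p1) = not 1 = 0
p2 iff p2 = 5/6 iff 5/6 = 1
(p2 iff p2) implies p1 = 1 implies 1/3 = 1/3
not (p1 implies p1) implies ((p2 iff p2) implies p1) = 0 implies 1/3 = 1
p2 iff p2 = 5/6 iff 5/6 = 1
not (p2 iff p2) = not 1 = 0
(not (p1 implies p1) implies ((p2 iff p2) implies p1)) iff not (p2 iff p2) = 1 iff 0 = 0
(((p2 implies p2) iff p2) and (p1 implies p2)) implies ((not (p1 implies p1) implies ((p2 iff p2) implies p1)) iff not (p2 iff p2)) = 5/6 implies 0 = 1/6
not ((((p2 implies p2) iff p2) and (p1 implies p2)) implies ((not (p1 implies p1) implies ((p2 iff p2) implies p1)) iff not (p2 iff p2))) = not 1/6 = 5/6
not (not (p2 and p1) iff (not (p2 implies p1) and ((p2 implies p2) and p2))) iff not ((((p2 implies p2) iff p2) and (p1 implies p2)) implies ((not (p1 implies p1) implies ((p2 iff p2) implies p1)) iff not (p2 iff p2))) = 1/6 iff 5/6 = 1/3

1/3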